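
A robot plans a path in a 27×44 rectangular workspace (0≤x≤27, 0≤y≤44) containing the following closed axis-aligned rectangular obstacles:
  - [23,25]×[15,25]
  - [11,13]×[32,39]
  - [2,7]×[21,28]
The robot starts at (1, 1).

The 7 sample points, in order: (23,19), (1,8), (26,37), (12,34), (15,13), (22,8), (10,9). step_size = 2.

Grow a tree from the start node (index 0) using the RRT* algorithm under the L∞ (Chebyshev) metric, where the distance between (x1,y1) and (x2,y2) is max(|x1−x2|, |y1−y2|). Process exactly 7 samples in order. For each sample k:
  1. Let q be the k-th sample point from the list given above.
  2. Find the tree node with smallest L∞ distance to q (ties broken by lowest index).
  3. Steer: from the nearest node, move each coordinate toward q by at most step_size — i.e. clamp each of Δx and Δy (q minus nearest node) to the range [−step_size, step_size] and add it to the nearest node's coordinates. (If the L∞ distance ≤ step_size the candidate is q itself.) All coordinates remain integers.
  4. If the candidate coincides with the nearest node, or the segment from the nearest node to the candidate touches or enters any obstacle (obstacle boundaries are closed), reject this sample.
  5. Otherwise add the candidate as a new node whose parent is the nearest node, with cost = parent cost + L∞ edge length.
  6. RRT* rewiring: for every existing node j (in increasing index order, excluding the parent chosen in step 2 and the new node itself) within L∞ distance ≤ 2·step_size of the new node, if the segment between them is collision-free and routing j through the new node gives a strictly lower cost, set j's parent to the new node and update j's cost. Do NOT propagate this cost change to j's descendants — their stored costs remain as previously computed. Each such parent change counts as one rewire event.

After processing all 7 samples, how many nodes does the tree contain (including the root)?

1. q=(23,19) nearest=0 d=22 new=(3,3) → add node 1 parent=0 cost=2
2. q=(1,8) nearest=1 d=5 new=(1,5) → add node 2 parent=1 cost=4
3. q=(26,37) nearest=2 d=32 new=(3,7) → add node 3 parent=2 cost=6
4. q=(12,34) nearest=3 d=27 new=(5,9) → add node 4 parent=3 cost=8
5. q=(15,13) nearest=4 d=10 new=(7,11) → add node 5 parent=4 cost=10
6. q=(22,8) nearest=5 d=15 new=(9,9) → add node 6 parent=5 cost=12
7. q=(10,9) nearest=6 d=1 new=(10,9) → add node 7 parent=6 cost=13

Node count: 8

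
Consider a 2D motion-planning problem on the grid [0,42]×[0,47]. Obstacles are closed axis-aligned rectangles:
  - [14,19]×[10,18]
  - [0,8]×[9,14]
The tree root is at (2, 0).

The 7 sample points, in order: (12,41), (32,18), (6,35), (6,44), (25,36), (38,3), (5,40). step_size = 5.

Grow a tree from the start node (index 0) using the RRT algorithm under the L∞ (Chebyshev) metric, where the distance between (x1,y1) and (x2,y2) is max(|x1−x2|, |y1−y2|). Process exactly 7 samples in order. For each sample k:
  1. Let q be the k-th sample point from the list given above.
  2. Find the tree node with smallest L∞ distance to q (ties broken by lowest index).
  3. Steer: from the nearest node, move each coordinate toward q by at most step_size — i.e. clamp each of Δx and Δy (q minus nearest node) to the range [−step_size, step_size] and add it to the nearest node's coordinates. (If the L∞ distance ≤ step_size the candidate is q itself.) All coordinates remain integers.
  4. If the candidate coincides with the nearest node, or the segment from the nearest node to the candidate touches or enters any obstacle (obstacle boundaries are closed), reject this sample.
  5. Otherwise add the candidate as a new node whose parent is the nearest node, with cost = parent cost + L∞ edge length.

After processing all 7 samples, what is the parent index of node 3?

1. q=(12,41) nearest=0 d=41 new=(7,5) → add node 1 parent=0 cost=5
2. q=(32,18) nearest=1 d=25 new=(12,10) → add node 2 parent=1 cost=10
3. q=(6,35) nearest=2 d=25 new=(7,15) → blocked by [0,8]×[9,14], reject
4. q=(6,44) nearest=2 d=34 new=(7,15) → blocked by [0,8]×[9,14], reject
5. q=(25,36) nearest=2 d=26 new=(17,15) → blocked by [14,19]×[10,18], reject
6. q=(38,3) nearest=2 d=26 new=(17,5) → add node 3 parent=2 cost=15
7. q=(5,40) nearest=2 d=30 new=(7,15) → blocked by [0,8]×[9,14], reject

Parent of node 3: 2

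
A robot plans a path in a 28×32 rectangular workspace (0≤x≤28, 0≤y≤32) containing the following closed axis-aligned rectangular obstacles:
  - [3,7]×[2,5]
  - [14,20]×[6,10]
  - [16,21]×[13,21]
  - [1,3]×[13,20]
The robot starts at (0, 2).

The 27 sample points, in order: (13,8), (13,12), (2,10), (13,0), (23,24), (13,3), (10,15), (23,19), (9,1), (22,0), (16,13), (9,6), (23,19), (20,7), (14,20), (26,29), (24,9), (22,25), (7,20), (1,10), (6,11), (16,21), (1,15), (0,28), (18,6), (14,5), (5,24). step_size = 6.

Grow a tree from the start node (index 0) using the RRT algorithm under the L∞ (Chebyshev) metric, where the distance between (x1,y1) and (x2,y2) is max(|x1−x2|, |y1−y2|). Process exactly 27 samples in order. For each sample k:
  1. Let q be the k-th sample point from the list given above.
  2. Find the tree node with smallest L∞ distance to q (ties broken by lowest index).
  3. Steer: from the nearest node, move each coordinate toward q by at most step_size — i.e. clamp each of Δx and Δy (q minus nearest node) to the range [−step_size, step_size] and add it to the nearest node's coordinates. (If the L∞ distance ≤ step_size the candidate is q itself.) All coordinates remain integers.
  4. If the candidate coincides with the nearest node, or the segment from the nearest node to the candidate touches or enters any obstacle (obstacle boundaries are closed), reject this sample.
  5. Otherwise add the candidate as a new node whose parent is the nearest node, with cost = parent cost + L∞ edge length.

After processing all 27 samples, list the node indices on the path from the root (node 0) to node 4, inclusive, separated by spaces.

Path: 0 1 4

1. q=(13,8) nearest=0 d=13 new=(6,8) → blocked by [3,7]×[2,5], reject
2. q=(13,12) nearest=0 d=13 new=(6,8) → blocked by [3,7]×[2,5], reject
3. q=(2,10) nearest=0 d=8 new=(2,8) → add node 1 parent=0 cost=6
4. q=(13,0) nearest=1 d=11 new=(8,2) → blocked by [3,7]×[2,5], reject
5. q=(23,24) nearest=1 d=21 new=(8,14) → add node 2 parent=1 cost=12
6. q=(13,3) nearest=1 d=11 new=(8,3) → blocked by [3,7]×[2,5], reject
7. q=(10,15) nearest=2 d=2 new=(10,15) → add node 3 parent=2 cost=14
8. q=(23,19) nearest=3 d=13 new=(16,19) → blocked by [16,21]×[13,21], reject
9. q=(9,1) nearest=1 d=7 new=(8,2) → blocked by [3,7]×[2,5], reject
10. q=(22,0) nearest=2 d=14 new=(14,8) → blocked by [14,20]×[6,10], reject
11. q=(16,13) nearest=3 d=6 new=(16,13) → blocked by [16,21]×[13,21], reject
12. q=(9,6) nearest=1 d=7 new=(8,6) → add node 4 parent=1 cost=12
13. q=(23,19) nearest=3 d=13 new=(16,19) → blocked by [16,21]×[13,21], reject
14. q=(20,7) nearest=3 d=10 new=(16,9) → blocked by [14,20]×[6,10], reject
15. q=(14,20) nearest=3 d=5 new=(14,20) → add node 5 parent=3 cost=19
16. q=(26,29) nearest=5 d=12 new=(20,26) → add node 6 parent=5 cost=25
17. q=(24,9) nearest=5 d=11 new=(20,14) → blocked by [16,21]×[13,21], reject
18. q=(22,25) nearest=6 d=2 new=(22,25) → add node 7 parent=6 cost=27
19. q=(7,20) nearest=3 d=5 new=(7,20) → add node 8 parent=3 cost=19
20. q=(1,10) nearest=1 d=2 new=(1,10) → add node 9 parent=1 cost=8
21. q=(6,11) nearest=2 d=3 new=(6,11) → add node 10 parent=2 cost=15
22. q=(16,21) nearest=5 d=2 new=(16,21) → blocked by [16,21]×[13,21], reject
23. q=(1,15) nearest=9 d=5 new=(1,15) → blocked by [1,3]×[13,20], reject
24. q=(0,28) nearest=8 d=8 new=(1,26) → add node 11 parent=8 cost=25
25. q=(18,6) nearest=3 d=9 new=(16,9) → blocked by [14,20]×[6,10], reject
26. q=(14,5) nearest=4 d=6 new=(14,5) → add node 12 parent=4 cost=18
27. q=(5,24) nearest=8 d=4 new=(5,24) → add node 13 parent=8 cost=23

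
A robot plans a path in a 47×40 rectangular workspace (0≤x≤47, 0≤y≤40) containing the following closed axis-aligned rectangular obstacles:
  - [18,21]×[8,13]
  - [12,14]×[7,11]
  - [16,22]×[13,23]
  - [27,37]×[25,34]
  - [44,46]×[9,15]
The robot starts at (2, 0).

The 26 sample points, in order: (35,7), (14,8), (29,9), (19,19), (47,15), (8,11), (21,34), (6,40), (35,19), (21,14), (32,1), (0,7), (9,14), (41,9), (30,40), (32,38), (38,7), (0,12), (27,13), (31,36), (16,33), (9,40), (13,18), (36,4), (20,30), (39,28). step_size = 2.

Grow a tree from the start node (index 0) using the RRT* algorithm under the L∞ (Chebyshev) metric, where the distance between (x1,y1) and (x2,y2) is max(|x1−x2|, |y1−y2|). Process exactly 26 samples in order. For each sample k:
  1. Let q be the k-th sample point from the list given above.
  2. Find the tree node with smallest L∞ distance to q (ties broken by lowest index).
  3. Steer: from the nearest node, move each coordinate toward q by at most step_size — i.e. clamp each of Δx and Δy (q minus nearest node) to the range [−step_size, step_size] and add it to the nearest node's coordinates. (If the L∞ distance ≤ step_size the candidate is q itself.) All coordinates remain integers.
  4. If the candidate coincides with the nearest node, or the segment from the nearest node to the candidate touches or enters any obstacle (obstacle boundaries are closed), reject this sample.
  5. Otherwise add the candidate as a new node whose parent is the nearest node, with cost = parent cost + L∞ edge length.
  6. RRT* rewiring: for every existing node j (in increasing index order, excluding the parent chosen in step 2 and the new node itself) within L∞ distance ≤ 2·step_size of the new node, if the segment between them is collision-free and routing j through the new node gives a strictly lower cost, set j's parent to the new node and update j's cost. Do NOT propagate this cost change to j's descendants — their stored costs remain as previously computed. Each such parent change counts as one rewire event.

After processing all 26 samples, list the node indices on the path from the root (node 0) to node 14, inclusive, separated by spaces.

1. q=(35,7) nearest=0 d=33 new=(4,2) → add node 1 parent=0 cost=2
2. q=(14,8) nearest=1 d=10 new=(6,4) → add node 2 parent=1 cost=4
3. q=(29,9) nearest=2 d=23 new=(8,6) → add node 3 parent=2 cost=6
4. q=(19,19) nearest=3 d=13 new=(10,8) → add node 4 parent=3 cost=8
5. q=(47,15) nearest=4 d=37 new=(12,10) → blocked by [12,14]×[7,11], reject
6. q=(8,11) nearest=4 d=3 new=(8,10) → add node 5 parent=4 cost=10
7. q=(21,34) nearest=5 d=24 new=(10,12) → add node 6 parent=5 cost=12
8. q=(6,40) nearest=6 d=28 new=(8,14) → add node 7 parent=6 cost=14
9. q=(35,19) nearest=4 d=25 new=(12,10) → blocked by [12,14]×[7,11], reject
10. q=(21,14) nearest=4 d=11 new=(12,10) → blocked by [12,14]×[7,11], reject
11. q=(32,1) nearest=4 d=22 new=(12,6) → add node 8 parent=4 cost=10
12. q=(0,7) nearest=1 d=5 new=(2,4) → add node 9 parent=1 cost=4
13. q=(9,14) nearest=7 d=1 new=(9,14) → add node 10 parent=7 cost=15
14. q=(41,9) nearest=8 d=29 new=(14,8) → blocked by [12,14]×[7,11], reject
15. q=(30,40) nearest=7 d=26 new=(10,16) → add node 11 parent=7 cost=16
16. q=(32,38) nearest=11 d=22 new=(12,18) → add node 12 parent=11 cost=18
17. q=(38,7) nearest=8 d=26 new=(14,7) → blocked by [12,14]×[7,11], reject
18. q=(0,12) nearest=2 d=8 new=(4,6) → add node 13 parent=2 cost=6
19. q=(27,13) nearest=8 d=15 new=(14,8) → blocked by [12,14]×[7,11], reject
20. q=(31,36) nearest=12 d=19 new=(14,20) → add node 14 parent=12 cost=20
21. q=(16,33) nearest=14 d=13 new=(16,22) → blocked by [16,22]×[13,23], reject
22. q=(9,40) nearest=14 d=20 new=(12,22) → add node 15 parent=14 cost=22
23. q=(13,18) nearest=12 d=1 new=(13,18) → add node 16 parent=12 cost=19
24. q=(36,4) nearest=14 d=22 new=(16,18) → blocked by [16,22]×[13,23], reject
25. q=(20,30) nearest=15 d=8 new=(14,24) → add node 17 parent=15 cost=24
26. q=(39,28) nearest=14 d=25 new=(16,22) → blocked by [16,22]×[13,23], reject

Path: 0 1 2 3 4 5 6 7 11 12 14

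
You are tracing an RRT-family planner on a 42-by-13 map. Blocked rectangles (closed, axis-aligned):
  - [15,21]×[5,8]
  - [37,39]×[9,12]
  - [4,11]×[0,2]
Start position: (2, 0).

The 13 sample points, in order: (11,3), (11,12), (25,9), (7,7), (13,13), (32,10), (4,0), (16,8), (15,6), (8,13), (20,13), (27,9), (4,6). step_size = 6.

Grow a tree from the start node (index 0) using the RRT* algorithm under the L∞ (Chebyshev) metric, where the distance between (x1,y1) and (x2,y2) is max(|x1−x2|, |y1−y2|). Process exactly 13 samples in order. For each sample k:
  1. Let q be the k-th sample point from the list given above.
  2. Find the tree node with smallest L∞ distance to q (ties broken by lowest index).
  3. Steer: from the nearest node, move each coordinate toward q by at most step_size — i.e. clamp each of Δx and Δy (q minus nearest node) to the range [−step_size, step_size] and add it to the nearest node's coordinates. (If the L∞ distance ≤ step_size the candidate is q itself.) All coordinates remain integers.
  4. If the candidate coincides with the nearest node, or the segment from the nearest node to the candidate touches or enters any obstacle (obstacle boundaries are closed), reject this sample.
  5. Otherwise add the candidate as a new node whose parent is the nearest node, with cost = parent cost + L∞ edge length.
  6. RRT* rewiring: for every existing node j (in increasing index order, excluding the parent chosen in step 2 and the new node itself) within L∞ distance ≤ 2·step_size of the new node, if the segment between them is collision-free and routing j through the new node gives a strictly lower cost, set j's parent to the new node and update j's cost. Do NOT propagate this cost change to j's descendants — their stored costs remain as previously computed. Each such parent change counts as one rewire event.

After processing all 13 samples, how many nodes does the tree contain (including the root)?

Node count: 8

1. q=(11,3) nearest=0 d=9 new=(8,3) → blocked by [4,11]×[0,2], reject
2. q=(11,12) nearest=0 d=12 new=(8,6) → blocked by [4,11]×[0,2], reject
3. q=(25,9) nearest=0 d=23 new=(8,6) → blocked by [4,11]×[0,2], reject
4. q=(7,7) nearest=0 d=7 new=(7,6) → add node 1 parent=0 cost=6
5. q=(13,13) nearest=1 d=7 new=(13,12) → add node 2 parent=1 cost=12
6. q=(32,10) nearest=2 d=19 new=(19,10) → add node 3 parent=2 cost=18
7. q=(4,0) nearest=0 d=2 new=(4,0) → blocked by [4,11]×[0,2], reject
8. q=(16,8) nearest=3 d=3 new=(16,8) → blocked by [15,21]×[5,8], reject
9. q=(15,6) nearest=3 d=4 new=(15,6) → blocked by [15,21]×[5,8], reject
10. q=(8,13) nearest=2 d=5 new=(8,13) → add node 4 parent=2 cost=17
11. q=(20,13) nearest=3 d=3 new=(20,13) → add node 5 parent=3 cost=21
12. q=(27,9) nearest=5 d=7 new=(26,9) → add node 6 parent=5 cost=27
13. q=(4,6) nearest=1 d=3 new=(4,6) → add node 7 parent=1 cost=9; rewire 4→7 (16<17)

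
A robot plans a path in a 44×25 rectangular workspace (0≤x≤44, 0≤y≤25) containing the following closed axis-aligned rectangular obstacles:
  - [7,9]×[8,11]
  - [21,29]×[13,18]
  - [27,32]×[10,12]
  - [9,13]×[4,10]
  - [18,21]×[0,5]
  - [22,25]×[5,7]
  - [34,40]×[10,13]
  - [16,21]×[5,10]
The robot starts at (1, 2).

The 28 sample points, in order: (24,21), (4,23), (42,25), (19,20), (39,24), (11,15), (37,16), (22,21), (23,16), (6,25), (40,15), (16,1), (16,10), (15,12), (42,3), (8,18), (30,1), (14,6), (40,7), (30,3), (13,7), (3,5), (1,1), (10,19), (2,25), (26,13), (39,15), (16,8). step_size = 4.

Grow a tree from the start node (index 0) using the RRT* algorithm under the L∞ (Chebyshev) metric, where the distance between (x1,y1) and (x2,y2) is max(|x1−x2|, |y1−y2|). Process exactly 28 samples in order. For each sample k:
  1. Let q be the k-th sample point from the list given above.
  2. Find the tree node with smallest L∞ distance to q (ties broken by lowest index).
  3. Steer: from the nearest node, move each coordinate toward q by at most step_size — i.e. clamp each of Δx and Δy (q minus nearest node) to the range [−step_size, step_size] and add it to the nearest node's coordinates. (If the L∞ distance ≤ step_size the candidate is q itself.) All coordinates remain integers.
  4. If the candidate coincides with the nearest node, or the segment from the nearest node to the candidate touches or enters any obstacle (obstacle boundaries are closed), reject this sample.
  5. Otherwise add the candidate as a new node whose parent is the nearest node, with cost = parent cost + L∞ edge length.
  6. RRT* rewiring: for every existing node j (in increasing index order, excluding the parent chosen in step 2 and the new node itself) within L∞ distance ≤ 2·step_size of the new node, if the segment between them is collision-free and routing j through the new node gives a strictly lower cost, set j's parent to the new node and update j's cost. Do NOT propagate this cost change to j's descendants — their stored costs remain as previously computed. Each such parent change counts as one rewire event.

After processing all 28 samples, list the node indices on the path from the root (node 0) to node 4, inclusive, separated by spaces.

Path: 0 1 2 3 4

1. q=(24,21) nearest=0 d=23 new=(5,6) → add node 1 parent=0 cost=4
2. q=(4,23) nearest=1 d=17 new=(4,10) → add node 2 parent=1 cost=8
3. q=(42,25) nearest=1 d=37 new=(9,10) → blocked by [7,9]×[8,11], reject
4. q=(19,20) nearest=1 d=14 new=(9,10) → blocked by [7,9]×[8,11], reject
5. q=(39,24) nearest=1 d=34 new=(9,10) → blocked by [7,9]×[8,11], reject
6. q=(11,15) nearest=2 d=7 new=(8,14) → add node 3 parent=2 cost=12
7. q=(37,16) nearest=3 d=29 new=(12,16) → add node 4 parent=3 cost=16
8. q=(22,21) nearest=4 d=10 new=(16,20) → add node 5 parent=4 cost=20
9. q=(23,16) nearest=5 d=7 new=(20,16) → add node 6 parent=5 cost=24
10. q=(6,25) nearest=4 d=9 new=(8,20) → add node 7 parent=4 cost=20
11. q=(40,15) nearest=6 d=20 new=(24,15) → blocked by [21,29]×[13,18], reject
12. q=(16,1) nearest=1 d=11 new=(9,2) → add node 8 parent=1 cost=8
13. q=(16,10) nearest=4 d=6 new=(16,12) → add node 9 parent=4 cost=20
14. q=(15,12) nearest=9 d=1 new=(15,12) → add node 10 parent=9 cost=21
15. q=(42,3) nearest=6 d=22 new=(24,12) → blocked by [21,29]×[13,18], reject
16. q=(8,18) nearest=7 d=2 new=(8,18) → add node 11 parent=7 cost=22
17. q=(30,1) nearest=9 d=14 new=(20,8) → blocked by [16,21]×[5,10], reject
18. q=(14,6) nearest=8 d=5 new=(13,6) → blocked by [9,13]×[4,10], reject
19. q=(40,7) nearest=6 d=20 new=(24,12) → blocked by [21,29]×[13,18], reject
20. q=(30,3) nearest=6 d=13 new=(24,12) → blocked by [21,29]×[13,18], reject
21. q=(13,7) nearest=8 d=5 new=(13,6) → blocked by [9,13]×[4,10], reject
22. q=(3,5) nearest=1 d=2 new=(3,5) → add node 12 parent=1 cost=6
23. q=(1,1) nearest=0 d=1 new=(1,1) → add node 13 parent=0 cost=1; rewire 12→13 (5<6)
24. q=(10,19) nearest=7 d=2 new=(10,19) → add node 14 parent=7 cost=22
25. q=(2,25) nearest=7 d=6 new=(4,24) → add node 15 parent=7 cost=24
26. q=(26,13) nearest=6 d=6 new=(24,13) → blocked by [21,29]×[13,18], reject
27. q=(39,15) nearest=6 d=19 new=(24,15) → blocked by [21,29]×[13,18], reject
28. q=(16,8) nearest=9 d=4 new=(16,8) → blocked by [16,21]×[5,10], reject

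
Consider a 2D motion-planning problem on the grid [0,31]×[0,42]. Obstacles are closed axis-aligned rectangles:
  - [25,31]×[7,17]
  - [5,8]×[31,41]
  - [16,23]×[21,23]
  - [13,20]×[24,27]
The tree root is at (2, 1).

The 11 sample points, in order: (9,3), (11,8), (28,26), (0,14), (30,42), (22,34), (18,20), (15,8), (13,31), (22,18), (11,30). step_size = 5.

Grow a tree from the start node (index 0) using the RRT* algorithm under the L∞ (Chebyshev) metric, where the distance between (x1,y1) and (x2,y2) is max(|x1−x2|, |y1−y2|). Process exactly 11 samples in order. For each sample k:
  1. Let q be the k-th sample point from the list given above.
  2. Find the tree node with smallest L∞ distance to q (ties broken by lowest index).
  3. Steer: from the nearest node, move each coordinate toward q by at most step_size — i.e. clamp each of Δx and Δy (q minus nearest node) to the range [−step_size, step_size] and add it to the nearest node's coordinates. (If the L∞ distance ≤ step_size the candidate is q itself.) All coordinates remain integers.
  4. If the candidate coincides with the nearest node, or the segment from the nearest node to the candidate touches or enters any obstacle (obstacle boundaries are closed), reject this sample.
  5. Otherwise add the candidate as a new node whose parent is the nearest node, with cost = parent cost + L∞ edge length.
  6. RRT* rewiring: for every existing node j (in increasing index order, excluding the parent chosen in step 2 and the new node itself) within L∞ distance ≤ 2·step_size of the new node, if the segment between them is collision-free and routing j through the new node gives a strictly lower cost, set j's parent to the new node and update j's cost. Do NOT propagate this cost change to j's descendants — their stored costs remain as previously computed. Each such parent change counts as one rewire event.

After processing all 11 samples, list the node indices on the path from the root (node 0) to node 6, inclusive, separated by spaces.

Path: 0 1 2 3 5 6

1. q=(9,3) nearest=0 d=7 new=(7,3) → add node 1 parent=0 cost=5
2. q=(11,8) nearest=1 d=5 new=(11,8) → add node 2 parent=1 cost=10
3. q=(28,26) nearest=2 d=18 new=(16,13) → add node 3 parent=2 cost=15
4. q=(0,14) nearest=1 d=11 new=(2,8) → add node 4 parent=1 cost=10
5. q=(30,42) nearest=3 d=29 new=(21,18) → add node 5 parent=3 cost=20
6. q=(22,34) nearest=5 d=16 new=(22,23) → blocked by [16,23]×[21,23], reject
7. q=(18,20) nearest=5 d=3 new=(18,20) → add node 6 parent=5 cost=23
8. q=(15,8) nearest=2 d=4 new=(15,8) → add node 7 parent=2 cost=14
9. q=(13,31) nearest=6 d=11 new=(13,25) → blocked by [16,23]×[21,23], reject
10. q=(22,18) nearest=5 d=1 new=(22,18) → add node 8 parent=5 cost=21
11. q=(11,30) nearest=6 d=10 new=(13,25) → blocked by [16,23]×[21,23], reject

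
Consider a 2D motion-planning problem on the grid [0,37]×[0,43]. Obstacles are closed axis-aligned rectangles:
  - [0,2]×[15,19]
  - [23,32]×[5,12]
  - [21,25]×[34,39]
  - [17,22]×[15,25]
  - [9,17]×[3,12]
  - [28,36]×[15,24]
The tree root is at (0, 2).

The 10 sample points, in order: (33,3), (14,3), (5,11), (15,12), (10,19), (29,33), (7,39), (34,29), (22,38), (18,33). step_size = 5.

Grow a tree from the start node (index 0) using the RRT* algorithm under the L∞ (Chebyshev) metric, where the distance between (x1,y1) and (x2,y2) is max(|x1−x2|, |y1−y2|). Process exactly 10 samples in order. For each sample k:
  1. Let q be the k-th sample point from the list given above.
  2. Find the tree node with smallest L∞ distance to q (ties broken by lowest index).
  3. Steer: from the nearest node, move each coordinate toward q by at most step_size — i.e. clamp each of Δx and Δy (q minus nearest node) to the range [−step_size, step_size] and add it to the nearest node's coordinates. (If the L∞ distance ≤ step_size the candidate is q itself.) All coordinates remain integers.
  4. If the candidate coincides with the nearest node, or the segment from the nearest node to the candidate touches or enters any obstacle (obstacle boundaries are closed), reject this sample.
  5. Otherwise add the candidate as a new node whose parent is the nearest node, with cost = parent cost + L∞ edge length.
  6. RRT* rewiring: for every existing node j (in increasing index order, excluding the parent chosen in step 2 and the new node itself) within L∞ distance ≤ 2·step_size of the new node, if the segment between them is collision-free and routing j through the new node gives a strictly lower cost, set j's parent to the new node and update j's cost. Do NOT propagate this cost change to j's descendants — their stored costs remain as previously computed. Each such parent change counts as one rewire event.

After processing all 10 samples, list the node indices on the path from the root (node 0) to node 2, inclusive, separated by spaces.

1. q=(33,3) nearest=0 d=33 new=(5,3) → add node 1 parent=0 cost=5
2. q=(14,3) nearest=1 d=9 new=(10,3) → blocked by [9,17]×[3,12], reject
3. q=(5,11) nearest=1 d=8 new=(5,8) → add node 2 parent=1 cost=10
4. q=(15,12) nearest=1 d=10 new=(10,8) → blocked by [9,17]×[3,12], reject
5. q=(10,19) nearest=2 d=11 new=(10,13) → blocked by [9,17]×[3,12], reject
6. q=(29,33) nearest=2 d=25 new=(10,13) → blocked by [9,17]×[3,12], reject
7. q=(7,39) nearest=2 d=31 new=(7,13) → add node 3 parent=2 cost=15
8. q=(34,29) nearest=3 d=27 new=(12,18) → add node 4 parent=3 cost=20
9. q=(22,38) nearest=4 d=20 new=(17,23) → blocked by [17,22]×[15,25], reject
10. q=(18,33) nearest=4 d=15 new=(17,23) → blocked by [17,22]×[15,25], reject

Path: 0 1 2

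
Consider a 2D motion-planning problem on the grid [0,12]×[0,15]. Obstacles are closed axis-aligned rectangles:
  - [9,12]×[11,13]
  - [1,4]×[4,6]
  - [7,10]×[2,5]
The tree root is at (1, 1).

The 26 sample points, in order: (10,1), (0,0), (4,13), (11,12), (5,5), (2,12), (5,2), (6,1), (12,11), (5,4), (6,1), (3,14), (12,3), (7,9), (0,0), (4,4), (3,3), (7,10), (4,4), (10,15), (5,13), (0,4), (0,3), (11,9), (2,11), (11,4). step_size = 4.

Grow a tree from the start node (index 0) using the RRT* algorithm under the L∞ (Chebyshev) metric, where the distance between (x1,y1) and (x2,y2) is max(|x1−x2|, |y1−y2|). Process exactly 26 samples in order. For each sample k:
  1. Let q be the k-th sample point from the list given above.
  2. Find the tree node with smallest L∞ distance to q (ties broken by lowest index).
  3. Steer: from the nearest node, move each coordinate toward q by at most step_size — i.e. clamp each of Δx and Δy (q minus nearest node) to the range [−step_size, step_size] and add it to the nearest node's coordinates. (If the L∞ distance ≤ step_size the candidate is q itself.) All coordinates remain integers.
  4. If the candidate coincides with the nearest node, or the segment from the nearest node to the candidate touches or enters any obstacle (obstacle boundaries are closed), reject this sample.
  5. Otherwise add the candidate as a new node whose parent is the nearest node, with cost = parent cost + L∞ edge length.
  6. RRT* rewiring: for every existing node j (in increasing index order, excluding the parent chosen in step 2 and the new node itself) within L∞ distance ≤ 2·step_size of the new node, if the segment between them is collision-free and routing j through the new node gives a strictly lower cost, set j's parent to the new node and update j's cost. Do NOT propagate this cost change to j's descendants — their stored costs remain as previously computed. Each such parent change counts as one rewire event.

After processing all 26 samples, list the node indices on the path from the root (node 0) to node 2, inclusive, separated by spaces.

Path: 0 2

1. q=(10,1) nearest=0 d=9 new=(5,1) → add node 1 parent=0 cost=4
2. q=(0,0) nearest=0 d=1 new=(0,0) → add node 2 parent=0 cost=1
3. q=(4,13) nearest=0 d=12 new=(4,5) → blocked by [1,4]×[4,6], reject
4. q=(11,12) nearest=0 d=11 new=(5,5) → blocked by [1,4]×[4,6], reject
5. q=(5,5) nearest=0 d=4 new=(5,5) → blocked by [1,4]×[4,6], reject
6. q=(2,12) nearest=0 d=11 new=(2,5) → blocked by [1,4]×[4,6], reject
7. q=(5,2) nearest=1 d=1 new=(5,2) → add node 3 parent=1 cost=5
8. q=(6,1) nearest=1 d=1 new=(6,1) → add node 4 parent=1 cost=5
9. q=(12,11) nearest=3 d=9 new=(9,6) → blocked by [7,10]×[2,5], reject
10. q=(5,4) nearest=3 d=2 new=(5,4) → add node 5 parent=3 cost=7
11. q=(6,1) nearest=4 d=0 → coincident, reject
12. q=(3,14) nearest=5 d=10 new=(3,8) → blocked by [1,4]×[4,6], reject
13. q=(12,3) nearest=4 d=6 new=(10,3) → blocked by [7,10]×[2,5], reject
14. q=(7,9) nearest=5 d=5 new=(7,8) → add node 6 parent=5 cost=11
15. q=(0,0) nearest=2 d=0 → coincident, reject
16. q=(4,4) nearest=5 d=1 new=(4,4) → blocked by [1,4]×[4,6], reject
17. q=(3,3) nearest=0 d=2 new=(3,3) → add node 7 parent=0 cost=2; rewire 3→7 (4<5); rewire 5→7 (4<7)
18. q=(7,10) nearest=6 d=2 new=(7,10) → add node 8 parent=6 cost=13
19. q=(4,4) nearest=5 d=1 new=(4,4) → blocked by [1,4]×[4,6], reject
20. q=(10,15) nearest=8 d=5 new=(10,14) → blocked by [9,12]×[11,13], reject
21. q=(5,13) nearest=8 d=3 new=(5,13) → add node 9 parent=8 cost=16
22. q=(0,4) nearest=0 d=3 new=(0,4) → add node 10 parent=0 cost=3
23. q=(0,3) nearest=10 d=1 new=(0,3) → add node 11 parent=10 cost=4
24. q=(11,9) nearest=6 d=4 new=(11,9) → add node 12 parent=6 cost=15
25. q=(2,11) nearest=9 d=3 new=(2,11) → add node 13 parent=9 cost=19
26. q=(11,4) nearest=6 d=4 new=(11,4) → blocked by [7,10]×[2,5], reject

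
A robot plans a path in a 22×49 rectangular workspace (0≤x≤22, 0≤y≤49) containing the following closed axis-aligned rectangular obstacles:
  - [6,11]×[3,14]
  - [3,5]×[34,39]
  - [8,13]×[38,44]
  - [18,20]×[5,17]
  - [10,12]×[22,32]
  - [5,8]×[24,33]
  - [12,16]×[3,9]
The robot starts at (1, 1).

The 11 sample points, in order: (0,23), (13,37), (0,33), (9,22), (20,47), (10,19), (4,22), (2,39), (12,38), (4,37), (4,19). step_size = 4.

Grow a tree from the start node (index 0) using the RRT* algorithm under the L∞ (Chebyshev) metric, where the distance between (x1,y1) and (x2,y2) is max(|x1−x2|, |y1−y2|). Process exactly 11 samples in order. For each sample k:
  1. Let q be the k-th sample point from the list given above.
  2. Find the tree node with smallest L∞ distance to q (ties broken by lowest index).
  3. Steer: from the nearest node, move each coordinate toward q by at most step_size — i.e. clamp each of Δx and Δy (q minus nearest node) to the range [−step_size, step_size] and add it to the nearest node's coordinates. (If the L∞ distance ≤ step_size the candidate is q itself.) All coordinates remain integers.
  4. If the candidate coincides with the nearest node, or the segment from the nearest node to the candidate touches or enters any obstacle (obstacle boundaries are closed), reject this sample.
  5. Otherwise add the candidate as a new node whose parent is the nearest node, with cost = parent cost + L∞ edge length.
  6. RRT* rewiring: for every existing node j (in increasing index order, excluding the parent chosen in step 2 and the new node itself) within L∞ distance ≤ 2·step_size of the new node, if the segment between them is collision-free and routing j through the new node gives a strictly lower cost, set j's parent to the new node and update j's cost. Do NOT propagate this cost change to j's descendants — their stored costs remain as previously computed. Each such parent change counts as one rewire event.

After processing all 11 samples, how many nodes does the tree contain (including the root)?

1. q=(0,23) nearest=0 d=22 new=(0,5) → add node 1 parent=0 cost=4
2. q=(13,37) nearest=1 d=32 new=(4,9) → add node 2 parent=1 cost=8
3. q=(0,33) nearest=2 d=24 new=(0,13) → add node 3 parent=2 cost=12
4. q=(9,22) nearest=3 d=9 new=(4,17) → add node 4 parent=3 cost=16
5. q=(20,47) nearest=4 d=30 new=(8,21) → add node 5 parent=4 cost=20
6. q=(10,19) nearest=5 d=2 new=(10,19) → add node 6 parent=5 cost=22
7. q=(4,22) nearest=5 d=4 new=(4,22) → add node 7 parent=5 cost=24
8. q=(2,39) nearest=7 d=17 new=(2,26) → add node 8 parent=7 cost=28
9. q=(12,38) nearest=8 d=12 new=(6,30) → blocked by [5,8]×[24,33], reject
10. q=(4,37) nearest=8 d=11 new=(4,30) → add node 9 parent=8 cost=32
11. q=(4,19) nearest=4 d=2 new=(4,19) → add node 10 parent=4 cost=18; rewire 7→10 (21<24); rewire 8→10 (25<28)

Node count: 11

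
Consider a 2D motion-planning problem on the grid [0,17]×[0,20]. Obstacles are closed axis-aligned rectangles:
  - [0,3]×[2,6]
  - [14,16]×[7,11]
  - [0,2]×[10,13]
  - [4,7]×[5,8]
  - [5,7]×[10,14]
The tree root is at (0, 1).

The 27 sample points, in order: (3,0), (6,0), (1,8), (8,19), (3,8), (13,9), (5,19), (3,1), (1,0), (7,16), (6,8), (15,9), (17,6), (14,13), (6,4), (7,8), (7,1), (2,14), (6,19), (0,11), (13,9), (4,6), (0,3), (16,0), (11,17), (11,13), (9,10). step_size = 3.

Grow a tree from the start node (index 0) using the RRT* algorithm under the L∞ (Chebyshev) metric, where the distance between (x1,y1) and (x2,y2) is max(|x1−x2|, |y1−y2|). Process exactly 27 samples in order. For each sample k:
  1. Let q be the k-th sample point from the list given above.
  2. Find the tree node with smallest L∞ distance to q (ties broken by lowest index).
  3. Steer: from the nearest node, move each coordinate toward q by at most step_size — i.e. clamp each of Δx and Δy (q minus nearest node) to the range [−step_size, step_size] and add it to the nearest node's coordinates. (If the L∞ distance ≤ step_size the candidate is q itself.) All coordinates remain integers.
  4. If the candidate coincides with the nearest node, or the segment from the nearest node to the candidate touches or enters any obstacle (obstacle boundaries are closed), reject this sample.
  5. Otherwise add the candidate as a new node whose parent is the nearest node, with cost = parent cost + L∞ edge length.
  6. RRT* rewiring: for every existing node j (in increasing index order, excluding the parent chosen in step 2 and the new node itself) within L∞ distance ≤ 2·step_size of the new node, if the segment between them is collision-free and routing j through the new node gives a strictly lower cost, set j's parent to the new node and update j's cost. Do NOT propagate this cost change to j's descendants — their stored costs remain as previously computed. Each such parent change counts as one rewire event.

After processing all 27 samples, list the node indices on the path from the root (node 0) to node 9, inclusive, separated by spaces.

Path: 0 1 2 9

1. q=(3,0) nearest=0 d=3 new=(3,0) → add node 1 parent=0 cost=3
2. q=(6,0) nearest=1 d=3 new=(6,0) → add node 2 parent=1 cost=6
3. q=(1,8) nearest=0 d=7 new=(1,4) → blocked by [0,3]×[2,6], reject
4. q=(8,19) nearest=0 d=18 new=(3,4) → blocked by [0,3]×[2,6], reject
5. q=(3,8) nearest=0 d=7 new=(3,4) → blocked by [0,3]×[2,6], reject
6. q=(13,9) nearest=2 d=9 new=(9,3) → add node 3 parent=2 cost=9
7. q=(5,19) nearest=3 d=16 new=(6,6) → blocked by [4,7]×[5,8], reject
8. q=(3,1) nearest=1 d=1 new=(3,1) → add node 4 parent=1 cost=4
9. q=(1,0) nearest=0 d=1 new=(1,0) → add node 5 parent=0 cost=1; rewire 4→5 (3<4)
10. q=(7,16) nearest=3 d=13 new=(7,6) → blocked by [4,7]×[5,8], reject
11. q=(6,8) nearest=3 d=5 new=(6,6) → blocked by [4,7]×[5,8], reject
12. q=(15,9) nearest=3 d=6 new=(12,6) → add node 6 parent=3 cost=12
13. q=(17,6) nearest=6 d=5 new=(15,6) → add node 7 parent=6 cost=15
14. q=(14,13) nearest=6 d=7 new=(14,9) → blocked by [14,16]×[7,11], reject
15. q=(6,4) nearest=3 d=3 new=(6,4) → add node 8 parent=3 cost=12
16. q=(7,8) nearest=8 d=4 new=(7,7) → blocked by [4,7]×[5,8], reject
17. q=(7,1) nearest=2 d=1 new=(7,1) → add node 9 parent=2 cost=7; rewire 8→9 (10<12)
18. q=(2,14) nearest=6 d=10 new=(9,9) → add node 10 parent=6 cost=15
19. q=(6,19) nearest=10 d=10 new=(6,12) → blocked by [5,7]×[10,14], reject
20. q=(0,11) nearest=8 d=7 new=(3,7) → blocked by [4,7]×[5,8], reject
21. q=(13,9) nearest=6 d=3 new=(13,9) → add node 11 parent=6 cost=15
22. q=(4,6) nearest=8 d=2 new=(4,6) → blocked by [4,7]×[5,8], reject
23. q=(0,3) nearest=0 d=2 new=(0,3) → blocked by [0,3]×[2,6], reject
24. q=(16,0) nearest=6 d=6 new=(15,3) → add node 12 parent=6 cost=15
25. q=(11,17) nearest=10 d=8 new=(11,12) → add node 13 parent=10 cost=18
26. q=(11,13) nearest=13 d=1 new=(11,13) → add node 14 parent=13 cost=19
27. q=(9,10) nearest=10 d=1 new=(9,10) → add node 15 parent=10 cost=16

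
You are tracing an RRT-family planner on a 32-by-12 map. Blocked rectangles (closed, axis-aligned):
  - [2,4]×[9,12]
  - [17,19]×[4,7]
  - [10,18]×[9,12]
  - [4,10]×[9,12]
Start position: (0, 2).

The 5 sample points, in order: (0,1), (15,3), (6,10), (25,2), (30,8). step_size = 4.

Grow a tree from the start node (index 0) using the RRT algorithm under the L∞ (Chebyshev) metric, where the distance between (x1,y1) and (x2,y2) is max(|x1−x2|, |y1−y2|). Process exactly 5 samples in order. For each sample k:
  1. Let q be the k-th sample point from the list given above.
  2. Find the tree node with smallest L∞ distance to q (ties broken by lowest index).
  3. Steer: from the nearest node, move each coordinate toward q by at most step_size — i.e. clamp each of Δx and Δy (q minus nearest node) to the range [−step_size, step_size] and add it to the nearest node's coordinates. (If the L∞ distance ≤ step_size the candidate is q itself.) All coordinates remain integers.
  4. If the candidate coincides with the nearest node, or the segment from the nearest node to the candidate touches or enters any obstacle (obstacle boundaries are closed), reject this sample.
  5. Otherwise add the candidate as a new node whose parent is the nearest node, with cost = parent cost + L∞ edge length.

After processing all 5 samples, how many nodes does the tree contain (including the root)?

Node count: 6

1. q=(0,1) nearest=0 d=1 new=(0,1) → add node 1 parent=0 cost=1
2. q=(15,3) nearest=0 d=15 new=(4,3) → add node 2 parent=0 cost=4
3. q=(6,10) nearest=2 d=7 new=(6,7) → add node 3 parent=2 cost=8
4. q=(25,2) nearest=3 d=19 new=(10,3) → add node 4 parent=3 cost=12
5. q=(30,8) nearest=4 d=20 new=(14,7) → add node 5 parent=4 cost=16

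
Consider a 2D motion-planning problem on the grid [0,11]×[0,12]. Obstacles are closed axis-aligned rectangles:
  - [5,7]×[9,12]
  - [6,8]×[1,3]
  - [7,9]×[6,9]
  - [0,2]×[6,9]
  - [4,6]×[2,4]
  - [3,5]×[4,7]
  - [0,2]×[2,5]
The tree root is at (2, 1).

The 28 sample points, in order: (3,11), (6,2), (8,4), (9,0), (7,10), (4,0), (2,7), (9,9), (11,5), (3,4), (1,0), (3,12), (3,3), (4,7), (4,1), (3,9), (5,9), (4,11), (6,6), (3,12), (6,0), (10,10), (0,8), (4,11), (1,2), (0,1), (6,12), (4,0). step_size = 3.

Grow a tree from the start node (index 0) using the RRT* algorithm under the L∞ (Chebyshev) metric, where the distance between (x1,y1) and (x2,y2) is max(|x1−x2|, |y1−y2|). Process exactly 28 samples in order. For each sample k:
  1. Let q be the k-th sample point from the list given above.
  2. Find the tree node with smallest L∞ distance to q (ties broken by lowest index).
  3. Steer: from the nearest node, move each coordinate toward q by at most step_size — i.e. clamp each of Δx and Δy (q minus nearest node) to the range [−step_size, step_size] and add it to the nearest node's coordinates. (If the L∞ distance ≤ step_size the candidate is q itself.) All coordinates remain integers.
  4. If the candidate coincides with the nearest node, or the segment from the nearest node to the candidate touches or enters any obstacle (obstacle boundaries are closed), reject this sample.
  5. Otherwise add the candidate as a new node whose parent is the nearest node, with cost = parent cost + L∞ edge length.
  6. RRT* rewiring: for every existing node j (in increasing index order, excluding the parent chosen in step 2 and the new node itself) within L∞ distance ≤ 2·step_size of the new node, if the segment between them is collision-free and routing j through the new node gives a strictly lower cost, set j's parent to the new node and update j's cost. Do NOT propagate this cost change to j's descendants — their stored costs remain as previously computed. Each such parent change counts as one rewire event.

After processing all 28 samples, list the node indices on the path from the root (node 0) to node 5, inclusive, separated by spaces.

1. q=(3,11) nearest=0 d=10 new=(3,4) → blocked by [3,5]×[4,7], reject
2. q=(6,2) nearest=0 d=4 new=(5,2) → blocked by [4,6]×[2,4], reject
3. q=(8,4) nearest=0 d=6 new=(5,4) → blocked by [4,6]×[2,4], reject
4. q=(9,0) nearest=0 d=7 new=(5,0) → add node 1 parent=0 cost=3
5. q=(7,10) nearest=0 d=9 new=(5,4) → blocked by [4,6]×[2,4], reject
6. q=(4,0) nearest=1 d=1 new=(4,0) → add node 2 parent=1 cost=4
7. q=(2,7) nearest=0 d=6 new=(2,4) → blocked by [0,2]×[2,5], reject
8. q=(9,9) nearest=0 d=8 new=(5,4) → blocked by [4,6]×[2,4], reject
9. q=(11,5) nearest=1 d=6 new=(8,3) → blocked by [6,8]×[1,3], reject
10. q=(3,4) nearest=0 d=3 new=(3,4) → blocked by [3,5]×[4,7], reject
11. q=(1,0) nearest=0 d=1 new=(1,0) → add node 3 parent=0 cost=1
12. q=(3,12) nearest=0 d=11 new=(3,4) → blocked by [3,5]×[4,7], reject
13. q=(3,3) nearest=0 d=2 new=(3,3) → add node 4 parent=0 cost=2
14. q=(4,7) nearest=4 d=4 new=(4,6) → blocked by [3,5]×[4,7], reject
15. q=(4,1) nearest=1 d=1 new=(4,1) → add node 5 parent=1 cost=4
16. q=(3,9) nearest=4 d=6 new=(3,6) → blocked by [3,5]×[4,7], reject
17. q=(5,9) nearest=4 d=6 new=(5,6) → blocked by [3,5]×[4,7], reject
18. q=(4,11) nearest=4 d=8 new=(4,6) → blocked by [3,5]×[4,7], reject
19. q=(6,6) nearest=4 d=3 new=(6,6) → blocked by [4,6]×[2,4], reject
20. q=(3,12) nearest=4 d=9 new=(3,6) → blocked by [3,5]×[4,7], reject
21. q=(6,0) nearest=1 d=1 new=(6,0) → add node 6 parent=1 cost=4
22. q=(10,10) nearest=4 d=7 new=(6,6) → blocked by [4,6]×[2,4], reject
23. q=(0,8) nearest=4 d=5 new=(0,6) → blocked by [0,2]×[6,9], reject
24. q=(4,11) nearest=4 d=8 new=(4,6) → blocked by [3,5]×[4,7], reject
25. q=(1,2) nearest=0 d=1 new=(1,2) → blocked by [0,2]×[2,5], reject
26. q=(0,1) nearest=3 d=1 new=(0,1) → add node 7 parent=3 cost=2
27. q=(6,12) nearest=4 d=9 new=(6,6) → blocked by [4,6]×[2,4], reject
28. q=(4,0) nearest=2 d=0 → coincident, reject

Path: 0 1 5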